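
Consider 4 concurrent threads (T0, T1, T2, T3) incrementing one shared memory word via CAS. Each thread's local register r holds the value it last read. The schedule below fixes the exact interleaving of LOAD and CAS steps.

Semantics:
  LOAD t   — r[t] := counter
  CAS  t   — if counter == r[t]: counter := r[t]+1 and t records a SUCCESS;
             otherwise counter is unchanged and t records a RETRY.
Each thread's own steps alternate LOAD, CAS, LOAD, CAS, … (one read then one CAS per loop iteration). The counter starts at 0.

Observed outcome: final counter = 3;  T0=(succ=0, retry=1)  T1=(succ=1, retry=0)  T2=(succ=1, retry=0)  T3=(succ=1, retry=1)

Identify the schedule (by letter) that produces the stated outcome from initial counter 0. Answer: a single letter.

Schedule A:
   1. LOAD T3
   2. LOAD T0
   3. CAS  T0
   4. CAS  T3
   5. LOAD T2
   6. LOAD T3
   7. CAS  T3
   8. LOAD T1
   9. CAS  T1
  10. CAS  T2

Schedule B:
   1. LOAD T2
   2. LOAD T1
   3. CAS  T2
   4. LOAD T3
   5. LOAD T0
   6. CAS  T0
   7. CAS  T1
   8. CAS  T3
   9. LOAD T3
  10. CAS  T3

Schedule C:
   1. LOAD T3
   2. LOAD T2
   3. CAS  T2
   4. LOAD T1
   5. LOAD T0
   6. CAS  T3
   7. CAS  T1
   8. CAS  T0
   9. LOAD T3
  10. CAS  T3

C

Tracing schedule C:
T3 LOAD — after: cnt=0, r=0 — load
T2 LOAD — after: cnt=0, r=0 — load
T2 CAS — after: cnt=1, r=0 — ok
T1 LOAD — after: cnt=1, r=1 — load
T0 LOAD — after: cnt=1, r=1 — load
T3 CAS — after: cnt=1, r=0 — retry
T1 CAS — after: cnt=2, r=1 — ok
T0 CAS — after: cnt=2, r=1 — retry
T3 LOAD — after: cnt=2, r=2 — load
T3 CAS — after: cnt=3, r=2 — ok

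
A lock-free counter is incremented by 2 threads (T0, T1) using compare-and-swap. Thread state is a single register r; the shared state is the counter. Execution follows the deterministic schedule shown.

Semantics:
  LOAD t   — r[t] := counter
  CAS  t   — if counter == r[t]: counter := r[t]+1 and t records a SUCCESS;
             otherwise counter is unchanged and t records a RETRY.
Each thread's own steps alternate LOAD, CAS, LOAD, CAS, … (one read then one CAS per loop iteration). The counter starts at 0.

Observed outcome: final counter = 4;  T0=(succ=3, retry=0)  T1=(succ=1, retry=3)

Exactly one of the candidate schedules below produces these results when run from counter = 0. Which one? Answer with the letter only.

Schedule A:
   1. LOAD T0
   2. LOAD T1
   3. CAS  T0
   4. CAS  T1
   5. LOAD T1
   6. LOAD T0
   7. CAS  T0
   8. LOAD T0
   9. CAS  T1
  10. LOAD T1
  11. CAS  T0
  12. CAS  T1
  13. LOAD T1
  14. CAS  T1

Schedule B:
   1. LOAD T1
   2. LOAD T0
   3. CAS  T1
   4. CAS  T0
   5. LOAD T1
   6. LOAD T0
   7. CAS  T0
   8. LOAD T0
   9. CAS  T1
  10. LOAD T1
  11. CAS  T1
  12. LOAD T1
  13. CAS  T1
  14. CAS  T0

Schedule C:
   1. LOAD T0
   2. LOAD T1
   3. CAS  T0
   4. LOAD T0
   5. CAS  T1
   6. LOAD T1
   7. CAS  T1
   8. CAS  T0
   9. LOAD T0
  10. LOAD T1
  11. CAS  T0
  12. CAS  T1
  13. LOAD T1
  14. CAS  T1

A

Simulating candidate A:
1. LOAD T0 → mem=0 r[T0]=0 [LOAD]
2. LOAD T1 → mem=0 r[T1]=0 [LOAD]
3. CAS T0 → mem=1 r[T0]=0 [OK]
4. CAS T1 → mem=1 r[T1]=0 [RETRY]
5. LOAD T1 → mem=1 r[T1]=1 [LOAD]
6. LOAD T0 → mem=1 r[T0]=1 [LOAD]
7. CAS T0 → mem=2 r[T0]=1 [OK]
8. LOAD T0 → mem=2 r[T0]=2 [LOAD]
9. CAS T1 → mem=2 r[T1]=1 [RETRY]
10. LOAD T1 → mem=2 r[T1]=2 [LOAD]
11. CAS T0 → mem=3 r[T0]=2 [OK]
12. CAS T1 → mem=3 r[T1]=2 [RETRY]
13. LOAD T1 → mem=3 r[T1]=3 [LOAD]
14. CAS T1 → mem=4 r[T1]=3 [OK]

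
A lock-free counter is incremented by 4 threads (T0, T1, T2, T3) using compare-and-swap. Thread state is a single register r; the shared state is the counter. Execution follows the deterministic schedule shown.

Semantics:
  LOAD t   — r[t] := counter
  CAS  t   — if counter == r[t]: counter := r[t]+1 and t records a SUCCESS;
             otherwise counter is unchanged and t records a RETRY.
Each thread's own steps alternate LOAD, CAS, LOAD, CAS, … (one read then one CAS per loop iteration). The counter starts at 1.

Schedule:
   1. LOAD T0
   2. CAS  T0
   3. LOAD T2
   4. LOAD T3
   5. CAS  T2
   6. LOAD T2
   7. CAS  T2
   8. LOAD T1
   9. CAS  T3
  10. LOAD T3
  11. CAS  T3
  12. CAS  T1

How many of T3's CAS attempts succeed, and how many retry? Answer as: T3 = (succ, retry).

T3 = (1, 1)

step 1: T0 LOAD ⇒ load; ctr=1 reg=1
step 2: T0 CAS ⇒ ok; ctr=2 reg=1
step 3: T2 LOAD ⇒ load; ctr=2 reg=2
step 4: T3 LOAD ⇒ load; ctr=2 reg=2
step 5: T2 CAS ⇒ ok; ctr=3 reg=2
step 6: T2 LOAD ⇒ load; ctr=3 reg=3
step 7: T2 CAS ⇒ ok; ctr=4 reg=3
step 8: T1 LOAD ⇒ load; ctr=4 reg=4
step 9: T3 CAS ⇒ retry; ctr=4 reg=2
step 10: T3 LOAD ⇒ load; ctr=4 reg=4
step 11: T3 CAS ⇒ ok; ctr=5 reg=4
step 12: T1 CAS ⇒ retry; ctr=5 reg=4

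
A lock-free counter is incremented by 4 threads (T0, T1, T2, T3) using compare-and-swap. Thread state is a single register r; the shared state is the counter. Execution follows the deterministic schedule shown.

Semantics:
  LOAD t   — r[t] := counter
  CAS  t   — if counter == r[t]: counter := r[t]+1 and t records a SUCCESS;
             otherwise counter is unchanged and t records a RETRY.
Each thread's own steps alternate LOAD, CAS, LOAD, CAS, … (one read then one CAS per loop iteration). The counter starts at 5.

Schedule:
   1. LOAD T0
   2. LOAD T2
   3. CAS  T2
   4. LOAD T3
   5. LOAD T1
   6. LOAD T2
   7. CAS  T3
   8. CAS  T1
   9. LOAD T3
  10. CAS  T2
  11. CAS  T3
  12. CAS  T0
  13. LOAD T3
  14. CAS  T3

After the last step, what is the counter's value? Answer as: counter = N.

counter = 9

[1] T0.load  rd  (counter 5, T0.r 5)
[2] T2.load  rd  (counter 5, T2.r 5)
[3] T2.cas  hit  (counter 6, T2.r 5)
[4] T3.load  rd  (counter 6, T3.r 6)
[5] T1.load  rd  (counter 6, T1.r 6)
[6] T2.load  rd  (counter 6, T2.r 6)
[7] T3.cas  hit  (counter 7, T3.r 6)
[8] T1.cas  miss  (counter 7, T1.r 6)
[9] T3.load  rd  (counter 7, T3.r 7)
[10] T2.cas  miss  (counter 7, T2.r 6)
[11] T3.cas  hit  (counter 8, T3.r 7)
[12] T0.cas  miss  (counter 8, T0.r 5)
[13] T3.load  rd  (counter 8, T3.r 8)
[14] T3.cas  hit  (counter 9, T3.r 8)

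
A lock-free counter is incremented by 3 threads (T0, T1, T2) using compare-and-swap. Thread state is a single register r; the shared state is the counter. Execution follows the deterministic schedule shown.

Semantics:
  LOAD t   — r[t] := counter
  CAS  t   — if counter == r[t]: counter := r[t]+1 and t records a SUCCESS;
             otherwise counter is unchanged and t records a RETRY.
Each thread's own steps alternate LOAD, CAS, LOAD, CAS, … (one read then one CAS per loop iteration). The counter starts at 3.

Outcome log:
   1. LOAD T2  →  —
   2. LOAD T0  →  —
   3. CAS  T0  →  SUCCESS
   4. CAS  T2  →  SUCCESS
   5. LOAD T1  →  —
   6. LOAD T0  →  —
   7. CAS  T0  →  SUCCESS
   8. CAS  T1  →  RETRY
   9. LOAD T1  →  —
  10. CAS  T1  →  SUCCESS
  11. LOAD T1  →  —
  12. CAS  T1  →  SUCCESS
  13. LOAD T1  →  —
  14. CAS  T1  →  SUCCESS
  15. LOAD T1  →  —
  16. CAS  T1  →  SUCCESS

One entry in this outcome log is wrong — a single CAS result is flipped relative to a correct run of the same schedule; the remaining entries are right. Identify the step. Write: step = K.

step = 4

Re-executing:
1. LOAD T2 → mem=3 r[T2]=3 [LOAD]
2. LOAD T0 → mem=3 r[T0]=3 [LOAD]
3. CAS T0 → mem=4 r[T0]=3 [OK]
4. CAS T2 → mem=4 r[T2]=3 [RETRY]
5. LOAD T1 → mem=4 r[T1]=4 [LOAD]
6. LOAD T0 → mem=4 r[T0]=4 [LOAD]
7. CAS T0 → mem=5 r[T0]=4 [OK]
8. CAS T1 → mem=5 r[T1]=4 [RETRY]
9. LOAD T1 → mem=5 r[T1]=5 [LOAD]
10. CAS T1 → mem=6 r[T1]=5 [OK]
11. LOAD T1 → mem=6 r[T1]=6 [LOAD]
12. CAS T1 → mem=7 r[T1]=6 [OK]
13. LOAD T1 → mem=7 r[T1]=7 [LOAD]
14. CAS T1 → mem=8 r[T1]=7 [OK]
15. LOAD T1 → mem=8 r[T1]=8 [LOAD]
16. CAS T1 → mem=9 r[T1]=8 [OK]
Log disagrees first at step 4.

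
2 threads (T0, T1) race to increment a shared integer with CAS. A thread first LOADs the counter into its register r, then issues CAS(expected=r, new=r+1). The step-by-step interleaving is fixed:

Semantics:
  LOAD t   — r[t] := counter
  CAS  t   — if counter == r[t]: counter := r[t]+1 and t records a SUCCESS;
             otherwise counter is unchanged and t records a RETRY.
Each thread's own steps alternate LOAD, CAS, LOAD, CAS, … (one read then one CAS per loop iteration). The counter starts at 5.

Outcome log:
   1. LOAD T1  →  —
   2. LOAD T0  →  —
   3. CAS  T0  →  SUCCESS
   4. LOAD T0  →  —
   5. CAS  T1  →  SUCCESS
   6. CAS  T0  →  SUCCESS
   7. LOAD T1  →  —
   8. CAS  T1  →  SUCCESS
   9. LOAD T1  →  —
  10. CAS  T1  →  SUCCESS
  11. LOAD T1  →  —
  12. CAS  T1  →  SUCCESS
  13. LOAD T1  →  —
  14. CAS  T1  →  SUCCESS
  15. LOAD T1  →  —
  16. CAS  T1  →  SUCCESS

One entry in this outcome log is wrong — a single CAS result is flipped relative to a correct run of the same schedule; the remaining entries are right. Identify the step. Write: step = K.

Correct run:
   1) LOAD T1:  M=5  r_T1=5
   2) LOAD T0:  M=5  r_T0=5
   3) CAS  T0:  M=6  r_T0=5 ✓
   4) LOAD T0:  M=6  r_T0=6
   5) CAS  T1:  M=6  r_T1=5 ✗
   6) CAS  T0:  M=7  r_T0=6 ✓
   7) LOAD T1:  M=7  r_T1=7
   8) CAS  T1:  M=8  r_T1=7 ✓
   9) LOAD T1:  M=8  r_T1=8
  10) CAS  T1:  M=9  r_T1=8 ✓
  11) LOAD T1:  M=9  r_T1=9
  12) CAS  T1:  M=10  r_T1=9 ✓
  13) LOAD T1:  M=10  r_T1=10
  14) CAS  T1:  M=11  r_T1=10 ✓
  15) LOAD T1:  M=11  r_T1=11
  16) CAS  T1:  M=12  r_T1=11 ✓
Flip is step 5.

step = 5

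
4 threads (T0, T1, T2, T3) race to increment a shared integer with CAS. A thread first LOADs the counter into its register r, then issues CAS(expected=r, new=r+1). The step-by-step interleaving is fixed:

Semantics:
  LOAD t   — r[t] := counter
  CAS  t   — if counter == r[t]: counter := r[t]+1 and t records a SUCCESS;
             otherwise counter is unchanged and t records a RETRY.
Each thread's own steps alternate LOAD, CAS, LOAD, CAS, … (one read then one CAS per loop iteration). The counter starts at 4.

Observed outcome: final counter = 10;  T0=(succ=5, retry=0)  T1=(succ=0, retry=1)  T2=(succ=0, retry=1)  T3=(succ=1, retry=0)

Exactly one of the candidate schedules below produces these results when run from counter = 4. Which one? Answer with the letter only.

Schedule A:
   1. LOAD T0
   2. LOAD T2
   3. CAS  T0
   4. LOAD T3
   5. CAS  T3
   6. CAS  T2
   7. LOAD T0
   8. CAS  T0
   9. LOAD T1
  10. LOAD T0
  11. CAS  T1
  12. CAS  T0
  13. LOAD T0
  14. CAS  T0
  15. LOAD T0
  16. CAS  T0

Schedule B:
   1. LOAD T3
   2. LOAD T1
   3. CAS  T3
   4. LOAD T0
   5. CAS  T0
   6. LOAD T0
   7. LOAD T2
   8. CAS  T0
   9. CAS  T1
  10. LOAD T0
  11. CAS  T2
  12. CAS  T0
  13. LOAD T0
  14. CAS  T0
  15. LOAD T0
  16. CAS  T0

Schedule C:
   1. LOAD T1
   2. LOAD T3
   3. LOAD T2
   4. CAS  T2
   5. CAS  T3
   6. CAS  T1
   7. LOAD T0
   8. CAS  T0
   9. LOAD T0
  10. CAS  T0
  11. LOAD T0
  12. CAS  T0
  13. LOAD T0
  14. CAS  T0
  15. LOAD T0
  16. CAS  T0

Run B:
   1) LOAD T3:  M=4  r_T3=4
   2) LOAD T1:  M=4  r_T1=4
   3) CAS  T3:  M=5  r_T3=4 ✓
   4) LOAD T0:  M=5  r_T0=5
   5) CAS  T0:  M=6  r_T0=5 ✓
   6) LOAD T0:  M=6  r_T0=6
   7) LOAD T2:  M=6  r_T2=6
   8) CAS  T0:  M=7  r_T0=6 ✓
   9) CAS  T1:  M=7  r_T1=4 ✗
  10) LOAD T0:  M=7  r_T0=7
  11) CAS  T2:  M=7  r_T2=6 ✗
  12) CAS  T0:  M=8  r_T0=7 ✓
  13) LOAD T0:  M=8  r_T0=8
  14) CAS  T0:  M=9  r_T0=8 ✓
  15) LOAD T0:  M=9  r_T0=9
  16) CAS  T0:  M=10  r_T0=9 ✓

B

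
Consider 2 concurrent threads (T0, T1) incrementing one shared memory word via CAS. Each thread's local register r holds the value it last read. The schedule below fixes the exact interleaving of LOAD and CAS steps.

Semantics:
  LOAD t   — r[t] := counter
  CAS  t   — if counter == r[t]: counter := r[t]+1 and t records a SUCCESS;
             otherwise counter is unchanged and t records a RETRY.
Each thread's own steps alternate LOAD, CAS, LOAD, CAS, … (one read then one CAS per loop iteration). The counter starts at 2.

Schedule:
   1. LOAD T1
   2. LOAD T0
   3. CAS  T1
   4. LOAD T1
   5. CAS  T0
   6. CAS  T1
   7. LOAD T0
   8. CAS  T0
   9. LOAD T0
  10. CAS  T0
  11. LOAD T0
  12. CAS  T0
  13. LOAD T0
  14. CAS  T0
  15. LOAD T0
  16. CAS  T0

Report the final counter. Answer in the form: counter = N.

counter = 9

#1 T1 reads 2
#2 T0 reads 2
#3 T1 CAS(2→3) writes; counter now 3
#4 T1 reads 3
#5 T0 CAS(2→3) fails; counter now 3
#6 T1 CAS(3→4) writes; counter now 4
#7 T0 reads 4
#8 T0 CAS(4→5) writes; counter now 5
#9 T0 reads 5
#10 T0 CAS(5→6) writes; counter now 6
#11 T0 reads 6
#12 T0 CAS(6→7) writes; counter now 7
#13 T0 reads 7
#14 T0 CAS(7→8) writes; counter now 8
#15 T0 reads 8
#16 T0 CAS(8→9) writes; counter now 9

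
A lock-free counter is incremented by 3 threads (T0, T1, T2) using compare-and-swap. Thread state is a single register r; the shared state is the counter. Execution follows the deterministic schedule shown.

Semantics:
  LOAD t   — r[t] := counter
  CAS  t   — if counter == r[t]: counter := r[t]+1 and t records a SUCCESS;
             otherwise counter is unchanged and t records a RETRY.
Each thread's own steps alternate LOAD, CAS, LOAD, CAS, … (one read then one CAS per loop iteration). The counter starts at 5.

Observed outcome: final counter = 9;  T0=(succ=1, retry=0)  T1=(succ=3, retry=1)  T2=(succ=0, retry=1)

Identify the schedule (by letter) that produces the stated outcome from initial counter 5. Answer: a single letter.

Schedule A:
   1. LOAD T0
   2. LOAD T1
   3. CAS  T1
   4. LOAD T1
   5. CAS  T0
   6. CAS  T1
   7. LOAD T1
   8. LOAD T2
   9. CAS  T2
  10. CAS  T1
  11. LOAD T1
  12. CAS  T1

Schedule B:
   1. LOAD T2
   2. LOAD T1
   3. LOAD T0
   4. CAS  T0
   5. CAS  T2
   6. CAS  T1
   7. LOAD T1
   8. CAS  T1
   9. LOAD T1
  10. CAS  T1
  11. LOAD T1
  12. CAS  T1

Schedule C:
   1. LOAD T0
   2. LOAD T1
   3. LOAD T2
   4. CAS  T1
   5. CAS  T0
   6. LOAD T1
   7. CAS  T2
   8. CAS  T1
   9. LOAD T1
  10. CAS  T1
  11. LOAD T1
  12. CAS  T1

B

Run B:
T2 LOAD — after: cnt=5, r=5 — load
T1 LOAD — after: cnt=5, r=5 — load
T0 LOAD — after: cnt=5, r=5 — load
T0 CAS — after: cnt=6, r=5 — ok
T2 CAS — after: cnt=6, r=5 — retry
T1 CAS — after: cnt=6, r=5 — retry
T1 LOAD — after: cnt=6, r=6 — load
T1 CAS — after: cnt=7, r=6 — ok
T1 LOAD — after: cnt=7, r=7 — load
T1 CAS — after: cnt=8, r=7 — ok
T1 LOAD — after: cnt=8, r=8 — load
T1 CAS — after: cnt=9, r=8 — ok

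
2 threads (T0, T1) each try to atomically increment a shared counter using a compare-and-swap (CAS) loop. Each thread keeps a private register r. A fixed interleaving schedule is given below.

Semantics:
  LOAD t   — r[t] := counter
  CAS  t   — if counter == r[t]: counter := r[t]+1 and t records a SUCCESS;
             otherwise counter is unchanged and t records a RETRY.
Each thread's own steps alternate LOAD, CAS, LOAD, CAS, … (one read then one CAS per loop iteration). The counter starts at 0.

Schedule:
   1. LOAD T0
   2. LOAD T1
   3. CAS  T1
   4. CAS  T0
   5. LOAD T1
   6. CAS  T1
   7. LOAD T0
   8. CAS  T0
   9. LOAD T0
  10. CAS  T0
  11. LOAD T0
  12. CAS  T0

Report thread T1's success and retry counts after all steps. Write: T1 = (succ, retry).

T1 = (2, 0)

   1) LOAD T0:  M=0  r_T0=0
   2) LOAD T1:  M=0  r_T1=0
   3) CAS  T1:  M=1  r_T1=0 ✓
   4) CAS  T0:  M=1  r_T0=0 ✗
   5) LOAD T1:  M=1  r_T1=1
   6) CAS  T1:  M=2  r_T1=1 ✓
   7) LOAD T0:  M=2  r_T0=2
   8) CAS  T0:  M=3  r_T0=2 ✓
   9) LOAD T0:  M=3  r_T0=3
  10) CAS  T0:  M=4  r_T0=3 ✓
  11) LOAD T0:  M=4  r_T0=4
  12) CAS  T0:  M=5  r_T0=4 ✓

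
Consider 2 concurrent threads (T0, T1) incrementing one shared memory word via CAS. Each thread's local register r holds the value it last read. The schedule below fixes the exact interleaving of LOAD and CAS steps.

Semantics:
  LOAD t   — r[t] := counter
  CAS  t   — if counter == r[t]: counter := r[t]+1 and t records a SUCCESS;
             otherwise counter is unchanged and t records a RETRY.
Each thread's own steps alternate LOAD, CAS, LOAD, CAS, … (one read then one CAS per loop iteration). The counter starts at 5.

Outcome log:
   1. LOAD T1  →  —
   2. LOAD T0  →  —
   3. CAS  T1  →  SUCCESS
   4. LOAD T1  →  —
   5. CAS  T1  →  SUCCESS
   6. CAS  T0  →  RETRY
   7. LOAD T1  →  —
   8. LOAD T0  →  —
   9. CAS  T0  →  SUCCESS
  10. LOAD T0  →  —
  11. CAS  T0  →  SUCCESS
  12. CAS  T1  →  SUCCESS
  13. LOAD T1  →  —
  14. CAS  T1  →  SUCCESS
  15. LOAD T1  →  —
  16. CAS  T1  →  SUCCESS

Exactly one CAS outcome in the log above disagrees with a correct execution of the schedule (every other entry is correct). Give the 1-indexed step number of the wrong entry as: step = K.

step = 12

Reference trace:
T1 LOAD — after: cnt=5, r=5 — load
T0 LOAD — after: cnt=5, r=5 — load
T1 CAS — after: cnt=6, r=5 — ok
T1 LOAD — after: cnt=6, r=6 — load
T1 CAS — after: cnt=7, r=6 — ok
T0 CAS — after: cnt=7, r=5 — retry
T1 LOAD — after: cnt=7, r=7 — load
T0 LOAD — after: cnt=7, r=7 — load
T0 CAS — after: cnt=8, r=7 — ok
T0 LOAD — after: cnt=8, r=8 — load
T0 CAS — after: cnt=9, r=8 — ok
T1 CAS — after: cnt=9, r=7 — retry
T1 LOAD — after: cnt=9, r=9 — load
T1 CAS — after: cnt=10, r=9 — ok
T1 LOAD — after: cnt=10, r=10 — load
T1 CAS — after: cnt=11, r=10 — ok
Log disagrees first at step 12.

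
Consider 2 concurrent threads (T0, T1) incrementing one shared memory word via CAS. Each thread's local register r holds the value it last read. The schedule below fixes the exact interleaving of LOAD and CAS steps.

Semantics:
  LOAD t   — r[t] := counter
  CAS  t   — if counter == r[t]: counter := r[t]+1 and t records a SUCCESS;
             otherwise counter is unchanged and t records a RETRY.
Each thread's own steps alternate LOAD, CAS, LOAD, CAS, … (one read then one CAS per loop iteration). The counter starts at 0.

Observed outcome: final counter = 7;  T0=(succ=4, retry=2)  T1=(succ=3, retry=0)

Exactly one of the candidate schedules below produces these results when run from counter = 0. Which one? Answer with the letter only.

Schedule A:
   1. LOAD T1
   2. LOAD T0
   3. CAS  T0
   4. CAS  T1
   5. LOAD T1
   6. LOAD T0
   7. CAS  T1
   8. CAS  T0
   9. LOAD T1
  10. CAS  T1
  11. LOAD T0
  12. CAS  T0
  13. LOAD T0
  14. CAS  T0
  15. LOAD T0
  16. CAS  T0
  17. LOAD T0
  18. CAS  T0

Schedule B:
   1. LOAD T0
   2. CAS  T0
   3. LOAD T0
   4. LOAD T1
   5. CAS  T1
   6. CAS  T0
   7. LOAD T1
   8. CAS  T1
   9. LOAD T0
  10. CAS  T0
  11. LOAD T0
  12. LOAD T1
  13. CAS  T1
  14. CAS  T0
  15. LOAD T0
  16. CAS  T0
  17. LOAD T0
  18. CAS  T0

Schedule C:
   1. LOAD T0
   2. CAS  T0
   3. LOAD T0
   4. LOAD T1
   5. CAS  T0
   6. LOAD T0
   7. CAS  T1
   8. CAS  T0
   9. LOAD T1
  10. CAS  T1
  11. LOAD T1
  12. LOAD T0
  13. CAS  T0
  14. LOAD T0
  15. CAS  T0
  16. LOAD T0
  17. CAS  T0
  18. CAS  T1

Simulating candidate B:
step 1: T0 LOAD ⇒ load; ctr=0 reg=0
step 2: T0 CAS ⇒ ok; ctr=1 reg=0
step 3: T0 LOAD ⇒ load; ctr=1 reg=1
step 4: T1 LOAD ⇒ load; ctr=1 reg=1
step 5: T1 CAS ⇒ ok; ctr=2 reg=1
step 6: T0 CAS ⇒ retry; ctr=2 reg=1
step 7: T1 LOAD ⇒ load; ctr=2 reg=2
step 8: T1 CAS ⇒ ok; ctr=3 reg=2
step 9: T0 LOAD ⇒ load; ctr=3 reg=3
step 10: T0 CAS ⇒ ok; ctr=4 reg=3
step 11: T0 LOAD ⇒ load; ctr=4 reg=4
step 12: T1 LOAD ⇒ load; ctr=4 reg=4
step 13: T1 CAS ⇒ ok; ctr=5 reg=4
step 14: T0 CAS ⇒ retry; ctr=5 reg=4
step 15: T0 LOAD ⇒ load; ctr=5 reg=5
step 16: T0 CAS ⇒ ok; ctr=6 reg=5
step 17: T0 LOAD ⇒ load; ctr=6 reg=6
step 18: T0 CAS ⇒ ok; ctr=7 reg=6

B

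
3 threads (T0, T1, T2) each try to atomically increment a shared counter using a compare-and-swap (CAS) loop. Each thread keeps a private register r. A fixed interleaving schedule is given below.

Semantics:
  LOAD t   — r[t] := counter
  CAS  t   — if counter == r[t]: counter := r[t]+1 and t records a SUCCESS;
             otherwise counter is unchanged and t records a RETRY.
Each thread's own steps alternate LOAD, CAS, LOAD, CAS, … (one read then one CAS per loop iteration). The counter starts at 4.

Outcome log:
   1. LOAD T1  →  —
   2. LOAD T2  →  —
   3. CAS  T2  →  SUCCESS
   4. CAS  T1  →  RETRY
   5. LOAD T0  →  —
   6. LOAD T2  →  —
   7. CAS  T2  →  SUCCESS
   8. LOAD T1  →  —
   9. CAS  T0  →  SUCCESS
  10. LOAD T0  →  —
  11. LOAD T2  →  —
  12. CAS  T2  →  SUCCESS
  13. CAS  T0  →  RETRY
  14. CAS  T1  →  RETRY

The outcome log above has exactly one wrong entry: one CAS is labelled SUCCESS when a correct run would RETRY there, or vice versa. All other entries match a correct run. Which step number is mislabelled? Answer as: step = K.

Reference trace:
   1) LOAD T1:  M=4  r_T1=4
   2) LOAD T2:  M=4  r_T2=4
   3) CAS  T2:  M=5  r_T2=4 ✓
   4) CAS  T1:  M=5  r_T1=4 ✗
   5) LOAD T0:  M=5  r_T0=5
   6) LOAD T2:  M=5  r_T2=5
   7) CAS  T2:  M=6  r_T2=5 ✓
   8) LOAD T1:  M=6  r_T1=6
   9) CAS  T0:  M=6  r_T0=5 ✗
  10) LOAD T0:  M=6  r_T0=6
  11) LOAD T2:  M=6  r_T2=6
  12) CAS  T2:  M=7  r_T2=6 ✓
  13) CAS  T0:  M=7  r_T0=6 ✗
  14) CAS  T1:  M=7  r_T1=6 ✗
Flip is step 9.

step = 9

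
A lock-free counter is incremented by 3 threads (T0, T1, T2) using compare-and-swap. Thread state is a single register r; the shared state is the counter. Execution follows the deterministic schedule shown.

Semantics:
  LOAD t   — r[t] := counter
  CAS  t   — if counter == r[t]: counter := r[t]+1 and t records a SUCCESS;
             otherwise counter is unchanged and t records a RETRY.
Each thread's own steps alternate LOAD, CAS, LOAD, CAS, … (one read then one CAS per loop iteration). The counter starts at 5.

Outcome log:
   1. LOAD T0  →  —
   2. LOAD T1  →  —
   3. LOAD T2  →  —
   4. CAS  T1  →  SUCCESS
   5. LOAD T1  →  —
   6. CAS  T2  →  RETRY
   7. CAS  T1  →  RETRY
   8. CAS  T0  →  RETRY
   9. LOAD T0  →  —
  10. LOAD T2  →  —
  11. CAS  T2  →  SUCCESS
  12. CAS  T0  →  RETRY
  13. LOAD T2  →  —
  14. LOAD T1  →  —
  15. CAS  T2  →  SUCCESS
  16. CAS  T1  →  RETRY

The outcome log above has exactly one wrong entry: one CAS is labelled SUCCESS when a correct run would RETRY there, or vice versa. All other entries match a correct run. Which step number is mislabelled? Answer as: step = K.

Re-executing:
[1] T0.load  rd  (counter 5, T0.r 5)
[2] T1.load  rd  (counter 5, T1.r 5)
[3] T2.load  rd  (counter 5, T2.r 5)
[4] T1.cas  hit  (counter 6, T1.r 5)
[5] T1.load  rd  (counter 6, T1.r 6)
[6] T2.cas  miss  (counter 6, T2.r 5)
[7] T1.cas  hit  (counter 7, T1.r 6)
[8] T0.cas  miss  (counter 7, T0.r 5)
[9] T0.load  rd  (counter 7, T0.r 7)
[10] T2.load  rd  (counter 7, T2.r 7)
[11] T2.cas  hit  (counter 8, T2.r 7)
[12] T0.cas  miss  (counter 8, T0.r 7)
[13] T2.load  rd  (counter 8, T2.r 8)
[14] T1.load  rd  (counter 8, T1.r 8)
[15] T2.cas  hit  (counter 9, T2.r 8)
[16] T1.cas  miss  (counter 9, T1.r 8)
Mismatch at 7.

step = 7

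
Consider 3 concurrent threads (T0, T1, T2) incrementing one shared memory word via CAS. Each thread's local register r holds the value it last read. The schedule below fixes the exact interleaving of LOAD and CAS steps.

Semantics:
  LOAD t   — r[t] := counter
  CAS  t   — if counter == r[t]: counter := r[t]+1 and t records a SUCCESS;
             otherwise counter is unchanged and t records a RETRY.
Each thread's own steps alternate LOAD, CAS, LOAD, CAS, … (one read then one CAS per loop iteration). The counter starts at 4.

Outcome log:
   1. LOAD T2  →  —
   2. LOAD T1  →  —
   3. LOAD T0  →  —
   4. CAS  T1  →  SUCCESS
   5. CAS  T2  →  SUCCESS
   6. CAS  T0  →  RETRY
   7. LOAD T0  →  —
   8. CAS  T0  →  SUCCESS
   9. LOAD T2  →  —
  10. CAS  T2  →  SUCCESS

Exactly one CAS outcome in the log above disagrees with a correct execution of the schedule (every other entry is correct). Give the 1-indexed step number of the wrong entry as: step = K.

Correct run:
T2 LOAD — after: cnt=4, r=4 — load
T1 LOAD — after: cnt=4, r=4 — load
T0 LOAD — after: cnt=4, r=4 — load
T1 CAS — after: cnt=5, r=4 — ok
T2 CAS — after: cnt=5, r=4 — retry
T0 CAS — after: cnt=5, r=4 — retry
T0 LOAD — after: cnt=5, r=5 — load
T0 CAS — after: cnt=6, r=5 — ok
T2 LOAD — after: cnt=6, r=6 — load
T2 CAS — after: cnt=7, r=6 — ok
Mismatch at 5.

step = 5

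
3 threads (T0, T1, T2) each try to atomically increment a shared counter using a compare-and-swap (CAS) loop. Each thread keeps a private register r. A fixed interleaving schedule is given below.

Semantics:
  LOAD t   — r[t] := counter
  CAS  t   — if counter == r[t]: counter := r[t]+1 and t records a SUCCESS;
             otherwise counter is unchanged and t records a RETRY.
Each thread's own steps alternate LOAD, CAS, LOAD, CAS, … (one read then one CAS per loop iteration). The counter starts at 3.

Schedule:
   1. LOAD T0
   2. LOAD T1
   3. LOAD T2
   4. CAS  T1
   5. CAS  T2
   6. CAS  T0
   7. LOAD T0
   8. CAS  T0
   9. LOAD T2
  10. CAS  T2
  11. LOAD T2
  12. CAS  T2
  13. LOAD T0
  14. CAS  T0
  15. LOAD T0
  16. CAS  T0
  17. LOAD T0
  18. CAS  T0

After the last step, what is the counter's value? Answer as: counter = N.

[1] T0.load  rd  (counter 3, T0.r 3)
[2] T1.load  rd  (counter 3, T1.r 3)
[3] T2.load  rd  (counter 3, T2.r 3)
[4] T1.cas  hit  (counter 4, T1.r 3)
[5] T2.cas  miss  (counter 4, T2.r 3)
[6] T0.cas  miss  (counter 4, T0.r 3)
[7] T0.load  rd  (counter 4, T0.r 4)
[8] T0.cas  hit  (counter 5, T0.r 4)
[9] T2.load  rd  (counter 5, T2.r 5)
[10] T2.cas  hit  (counter 6, T2.r 5)
[11] T2.load  rd  (counter 6, T2.r 6)
[12] T2.cas  hit  (counter 7, T2.r 6)
[13] T0.load  rd  (counter 7, T0.r 7)
[14] T0.cas  hit  (counter 8, T0.r 7)
[15] T0.load  rd  (counter 8, T0.r 8)
[16] T0.cas  hit  (counter 9, T0.r 8)
[17] T0.load  rd  (counter 9, T0.r 9)
[18] T0.cas  hit  (counter 10, T0.r 9)

counter = 10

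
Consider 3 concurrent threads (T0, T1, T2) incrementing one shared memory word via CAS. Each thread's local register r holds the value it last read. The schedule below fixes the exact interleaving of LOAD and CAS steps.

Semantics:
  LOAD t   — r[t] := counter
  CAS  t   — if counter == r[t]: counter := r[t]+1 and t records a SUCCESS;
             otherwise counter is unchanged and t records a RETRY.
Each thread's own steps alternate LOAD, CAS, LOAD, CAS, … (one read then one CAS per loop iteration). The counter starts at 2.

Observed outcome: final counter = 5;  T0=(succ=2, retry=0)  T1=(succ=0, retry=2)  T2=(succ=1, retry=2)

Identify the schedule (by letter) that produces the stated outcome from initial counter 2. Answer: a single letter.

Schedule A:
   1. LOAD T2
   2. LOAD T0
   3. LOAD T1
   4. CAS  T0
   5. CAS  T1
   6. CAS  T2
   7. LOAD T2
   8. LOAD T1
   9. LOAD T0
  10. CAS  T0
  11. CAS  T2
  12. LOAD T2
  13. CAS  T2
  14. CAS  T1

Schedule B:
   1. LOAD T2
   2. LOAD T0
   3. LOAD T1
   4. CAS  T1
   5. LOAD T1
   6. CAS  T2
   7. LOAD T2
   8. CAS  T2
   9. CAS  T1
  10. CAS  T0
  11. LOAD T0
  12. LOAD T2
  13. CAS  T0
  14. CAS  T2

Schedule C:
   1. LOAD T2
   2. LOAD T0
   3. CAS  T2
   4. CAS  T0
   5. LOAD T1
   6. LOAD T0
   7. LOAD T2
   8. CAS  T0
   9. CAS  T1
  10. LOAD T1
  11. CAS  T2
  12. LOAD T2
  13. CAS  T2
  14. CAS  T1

A

Run A:
#1 T2 reads 2
#2 T0 reads 2
#3 T1 reads 2
#4 T0 CAS(2→3) writes; counter now 3
#5 T1 CAS(2→3) fails; counter now 3
#6 T2 CAS(2→3) fails; counter now 3
#7 T2 reads 3
#8 T1 reads 3
#9 T0 reads 3
#10 T0 CAS(3→4) writes; counter now 4
#11 T2 CAS(3→4) fails; counter now 4
#12 T2 reads 4
#13 T2 CAS(4→5) writes; counter now 5
#14 T1 CAS(3→4) fails; counter now 5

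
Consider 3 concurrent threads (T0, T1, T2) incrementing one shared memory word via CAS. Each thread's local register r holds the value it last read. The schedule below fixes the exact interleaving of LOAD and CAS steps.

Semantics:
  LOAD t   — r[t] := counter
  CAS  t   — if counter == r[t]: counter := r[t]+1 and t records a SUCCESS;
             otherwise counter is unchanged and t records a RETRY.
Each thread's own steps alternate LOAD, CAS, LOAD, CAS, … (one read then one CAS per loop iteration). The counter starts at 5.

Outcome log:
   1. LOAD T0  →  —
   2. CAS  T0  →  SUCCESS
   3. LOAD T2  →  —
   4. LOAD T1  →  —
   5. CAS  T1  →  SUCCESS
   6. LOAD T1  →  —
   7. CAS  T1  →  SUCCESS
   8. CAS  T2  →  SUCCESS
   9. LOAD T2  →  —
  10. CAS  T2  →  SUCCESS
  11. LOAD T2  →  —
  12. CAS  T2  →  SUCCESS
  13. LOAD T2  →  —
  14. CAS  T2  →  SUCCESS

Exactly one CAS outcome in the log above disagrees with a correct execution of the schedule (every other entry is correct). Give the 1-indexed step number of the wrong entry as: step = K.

step = 8

Reference trace:
#1 T0 reads 5
#2 T0 CAS(5→6) writes; counter now 6
#3 T2 reads 6
#4 T1 reads 6
#5 T1 CAS(6→7) writes; counter now 7
#6 T1 reads 7
#7 T1 CAS(7→8) writes; counter now 8
#8 T2 CAS(6→7) fails; counter now 8
#9 T2 reads 8
#10 T2 CAS(8→9) writes; counter now 9
#11 T2 reads 9
#12 T2 CAS(9→10) writes; counter now 10
#13 T2 reads 10
#14 T2 CAS(10→11) writes; counter now 11
Log disagrees first at step 8.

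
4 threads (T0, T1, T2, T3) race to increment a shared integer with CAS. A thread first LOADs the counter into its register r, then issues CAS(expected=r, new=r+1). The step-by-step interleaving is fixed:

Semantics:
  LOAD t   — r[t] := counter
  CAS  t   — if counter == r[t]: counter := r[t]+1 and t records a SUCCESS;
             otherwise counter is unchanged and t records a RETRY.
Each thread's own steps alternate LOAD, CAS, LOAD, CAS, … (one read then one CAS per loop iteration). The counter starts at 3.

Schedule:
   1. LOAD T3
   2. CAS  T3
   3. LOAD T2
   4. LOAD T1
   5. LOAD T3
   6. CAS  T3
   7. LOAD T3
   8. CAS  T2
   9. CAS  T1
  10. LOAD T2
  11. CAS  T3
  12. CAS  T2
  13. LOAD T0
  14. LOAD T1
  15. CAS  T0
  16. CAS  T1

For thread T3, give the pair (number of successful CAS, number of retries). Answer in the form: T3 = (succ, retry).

T3 = (3, 0)

[1] T3.load  rd  (counter 3, T3.r 3)
[2] T3.cas  hit  (counter 4, T3.r 3)
[3] T2.load  rd  (counter 4, T2.r 4)
[4] T1.load  rd  (counter 4, T1.r 4)
[5] T3.load  rd  (counter 4, T3.r 4)
[6] T3.cas  hit  (counter 5, T3.r 4)
[7] T3.load  rd  (counter 5, T3.r 5)
[8] T2.cas  miss  (counter 5, T2.r 4)
[9] T1.cas  miss  (counter 5, T1.r 4)
[10] T2.load  rd  (counter 5, T2.r 5)
[11] T3.cas  hit  (counter 6, T3.r 5)
[12] T2.cas  miss  (counter 6, T2.r 5)
[13] T0.load  rd  (counter 6, T0.r 6)
[14] T1.load  rd  (counter 6, T1.r 6)
[15] T0.cas  hit  (counter 7, T0.r 6)
[16] T1.cas  miss  (counter 7, T1.r 6)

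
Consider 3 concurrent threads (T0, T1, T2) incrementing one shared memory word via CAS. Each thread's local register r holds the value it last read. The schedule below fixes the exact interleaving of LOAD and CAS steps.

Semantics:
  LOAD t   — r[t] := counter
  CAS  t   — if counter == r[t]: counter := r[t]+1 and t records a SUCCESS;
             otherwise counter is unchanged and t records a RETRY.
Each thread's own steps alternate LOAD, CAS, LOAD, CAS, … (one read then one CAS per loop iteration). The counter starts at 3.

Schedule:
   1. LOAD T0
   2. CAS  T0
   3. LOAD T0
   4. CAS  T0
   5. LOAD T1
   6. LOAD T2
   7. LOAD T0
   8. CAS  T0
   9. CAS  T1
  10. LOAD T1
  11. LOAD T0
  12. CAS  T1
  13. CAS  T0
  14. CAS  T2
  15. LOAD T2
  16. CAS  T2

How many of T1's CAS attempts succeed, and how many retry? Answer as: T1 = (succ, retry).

1. LOAD T0 → mem=3 r[T0]=3 [LOAD]
2. CAS T0 → mem=4 r[T0]=3 [OK]
3. LOAD T0 → mem=4 r[T0]=4 [LOAD]
4. CAS T0 → mem=5 r[T0]=4 [OK]
5. LOAD T1 → mem=5 r[T1]=5 [LOAD]
6. LOAD T2 → mem=5 r[T2]=5 [LOAD]
7. LOAD T0 → mem=5 r[T0]=5 [LOAD]
8. CAS T0 → mem=6 r[T0]=5 [OK]
9. CAS T1 → mem=6 r[T1]=5 [RETRY]
10. LOAD T1 → mem=6 r[T1]=6 [LOAD]
11. LOAD T0 → mem=6 r[T0]=6 [LOAD]
12. CAS T1 → mem=7 r[T1]=6 [OK]
13. CAS T0 → mem=7 r[T0]=6 [RETRY]
14. CAS T2 → mem=7 r[T2]=5 [RETRY]
15. LOAD T2 → mem=7 r[T2]=7 [LOAD]
16. CAS T2 → mem=8 r[T2]=7 [OK]

T1 = (1, 1)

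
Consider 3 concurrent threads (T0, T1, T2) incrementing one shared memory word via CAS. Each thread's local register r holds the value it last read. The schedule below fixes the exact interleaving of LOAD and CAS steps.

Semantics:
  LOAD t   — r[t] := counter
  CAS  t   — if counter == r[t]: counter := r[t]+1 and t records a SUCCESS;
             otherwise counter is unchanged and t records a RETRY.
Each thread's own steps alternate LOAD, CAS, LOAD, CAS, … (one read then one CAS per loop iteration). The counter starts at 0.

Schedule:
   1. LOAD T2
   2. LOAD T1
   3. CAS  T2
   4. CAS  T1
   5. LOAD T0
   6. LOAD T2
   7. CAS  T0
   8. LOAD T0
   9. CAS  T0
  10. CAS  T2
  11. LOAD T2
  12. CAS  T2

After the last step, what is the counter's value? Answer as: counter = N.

[1] T2.load  rd  (counter 0, T2.r 0)
[2] T1.load  rd  (counter 0, T1.r 0)
[3] T2.cas  hit  (counter 1, T2.r 0)
[4] T1.cas  miss  (counter 1, T1.r 0)
[5] T0.load  rd  (counter 1, T0.r 1)
[6] T2.load  rd  (counter 1, T2.r 1)
[7] T0.cas  hit  (counter 2, T0.r 1)
[8] T0.load  rd  (counter 2, T0.r 2)
[9] T0.cas  hit  (counter 3, T0.r 2)
[10] T2.cas  miss  (counter 3, T2.r 1)
[11] T2.load  rd  (counter 3, T2.r 3)
[12] T2.cas  hit  (counter 4, T2.r 3)

counter = 4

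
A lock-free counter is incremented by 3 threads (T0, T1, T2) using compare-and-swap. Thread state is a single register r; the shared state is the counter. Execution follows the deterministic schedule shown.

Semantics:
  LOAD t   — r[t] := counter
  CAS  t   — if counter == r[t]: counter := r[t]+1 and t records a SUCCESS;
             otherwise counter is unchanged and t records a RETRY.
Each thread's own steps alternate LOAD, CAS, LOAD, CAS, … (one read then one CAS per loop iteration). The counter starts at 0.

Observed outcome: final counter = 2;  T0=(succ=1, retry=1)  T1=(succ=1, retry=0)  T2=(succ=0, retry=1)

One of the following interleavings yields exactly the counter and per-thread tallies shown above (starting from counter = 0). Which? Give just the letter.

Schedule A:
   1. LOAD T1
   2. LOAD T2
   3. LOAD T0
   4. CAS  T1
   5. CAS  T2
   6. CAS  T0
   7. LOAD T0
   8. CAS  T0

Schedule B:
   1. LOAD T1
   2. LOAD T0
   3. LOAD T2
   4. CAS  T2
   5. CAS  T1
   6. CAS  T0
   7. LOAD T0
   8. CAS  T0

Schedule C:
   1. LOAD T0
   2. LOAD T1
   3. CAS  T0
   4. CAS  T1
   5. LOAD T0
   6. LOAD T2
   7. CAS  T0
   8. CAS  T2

Run A:
1. LOAD T1 → mem=0 r[T1]=0 [LOAD]
2. LOAD T2 → mem=0 r[T2]=0 [LOAD]
3. LOAD T0 → mem=0 r[T0]=0 [LOAD]
4. CAS T1 → mem=1 r[T1]=0 [OK]
5. CAS T2 → mem=1 r[T2]=0 [RETRY]
6. CAS T0 → mem=1 r[T0]=0 [RETRY]
7. LOAD T0 → mem=1 r[T0]=1 [LOAD]
8. CAS T0 → mem=2 r[T0]=1 [OK]

A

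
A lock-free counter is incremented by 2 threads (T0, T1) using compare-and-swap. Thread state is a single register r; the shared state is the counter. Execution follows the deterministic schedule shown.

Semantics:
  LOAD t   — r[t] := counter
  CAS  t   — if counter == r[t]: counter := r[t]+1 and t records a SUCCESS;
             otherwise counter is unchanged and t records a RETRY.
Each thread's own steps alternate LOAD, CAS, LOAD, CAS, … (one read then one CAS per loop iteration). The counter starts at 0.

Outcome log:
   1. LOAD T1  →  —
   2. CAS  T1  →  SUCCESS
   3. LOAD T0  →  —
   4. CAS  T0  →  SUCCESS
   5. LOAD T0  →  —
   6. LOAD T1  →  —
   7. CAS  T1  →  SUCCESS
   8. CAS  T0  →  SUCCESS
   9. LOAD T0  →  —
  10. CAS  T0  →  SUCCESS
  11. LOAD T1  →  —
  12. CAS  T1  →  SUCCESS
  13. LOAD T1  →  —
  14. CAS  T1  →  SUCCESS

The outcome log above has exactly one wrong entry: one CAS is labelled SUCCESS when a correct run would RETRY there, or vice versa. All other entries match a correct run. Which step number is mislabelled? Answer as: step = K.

Correct run:
[1] T1.load  rd  (counter 0, T1.r 0)
[2] T1.cas  hit  (counter 1, T1.r 0)
[3] T0.load  rd  (counter 1, T0.r 1)
[4] T0.cas  hit  (counter 2, T0.r 1)
[5] T0.load  rd  (counter 2, T0.r 2)
[6] T1.load  rd  (counter 2, T1.r 2)
[7] T1.cas  hit  (counter 3, T1.r 2)
[8] T0.cas  miss  (counter 3, T0.r 2)
[9] T0.load  rd  (counter 3, T0.r 3)
[10] T0.cas  hit  (counter 4, T0.r 3)
[11] T1.load  rd  (counter 4, T1.r 4)
[12] T1.cas  hit  (counter 5, T1.r 4)
[13] T1.load  rd  (counter 5, T1.r 5)
[14] T1.cas  hit  (counter 6, T1.r 5)
Log disagrees first at step 8.

step = 8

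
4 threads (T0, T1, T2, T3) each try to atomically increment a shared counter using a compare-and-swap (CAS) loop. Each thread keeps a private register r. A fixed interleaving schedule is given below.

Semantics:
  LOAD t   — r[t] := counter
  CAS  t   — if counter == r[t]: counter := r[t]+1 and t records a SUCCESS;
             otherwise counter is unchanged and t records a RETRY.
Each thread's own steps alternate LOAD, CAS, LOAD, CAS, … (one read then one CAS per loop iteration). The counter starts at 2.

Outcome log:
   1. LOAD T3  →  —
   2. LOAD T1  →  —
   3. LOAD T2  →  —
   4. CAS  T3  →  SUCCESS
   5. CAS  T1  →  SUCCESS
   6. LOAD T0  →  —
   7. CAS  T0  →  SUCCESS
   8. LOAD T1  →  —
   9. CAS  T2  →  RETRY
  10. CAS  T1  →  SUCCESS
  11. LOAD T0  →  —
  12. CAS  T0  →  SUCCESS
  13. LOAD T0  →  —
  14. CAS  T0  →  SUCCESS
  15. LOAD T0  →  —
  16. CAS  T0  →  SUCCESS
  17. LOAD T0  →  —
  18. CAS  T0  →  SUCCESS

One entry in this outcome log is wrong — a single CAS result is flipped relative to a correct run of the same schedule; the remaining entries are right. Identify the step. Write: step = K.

Correct run:
#1 T3 reads 2
#2 T1 reads 2
#3 T2 reads 2
#4 T3 CAS(2→3) writes; counter now 3
#5 T1 CAS(2→3) fails; counter now 3
#6 T0 reads 3
#7 T0 CAS(3→4) writes; counter now 4
#8 T1 reads 4
#9 T2 CAS(2→3) fails; counter now 4
#10 T1 CAS(4→5) writes; counter now 5
#11 T0 reads 5
#12 T0 CAS(5→6) writes; counter now 6
#13 T0 reads 6
#14 T0 CAS(6→7) writes; counter now 7
#15 T0 reads 7
#16 T0 CAS(7→8) writes; counter now 8
#17 T0 reads 8
#18 T0 CAS(8→9) writes; counter now 9
Flip is step 5.

step = 5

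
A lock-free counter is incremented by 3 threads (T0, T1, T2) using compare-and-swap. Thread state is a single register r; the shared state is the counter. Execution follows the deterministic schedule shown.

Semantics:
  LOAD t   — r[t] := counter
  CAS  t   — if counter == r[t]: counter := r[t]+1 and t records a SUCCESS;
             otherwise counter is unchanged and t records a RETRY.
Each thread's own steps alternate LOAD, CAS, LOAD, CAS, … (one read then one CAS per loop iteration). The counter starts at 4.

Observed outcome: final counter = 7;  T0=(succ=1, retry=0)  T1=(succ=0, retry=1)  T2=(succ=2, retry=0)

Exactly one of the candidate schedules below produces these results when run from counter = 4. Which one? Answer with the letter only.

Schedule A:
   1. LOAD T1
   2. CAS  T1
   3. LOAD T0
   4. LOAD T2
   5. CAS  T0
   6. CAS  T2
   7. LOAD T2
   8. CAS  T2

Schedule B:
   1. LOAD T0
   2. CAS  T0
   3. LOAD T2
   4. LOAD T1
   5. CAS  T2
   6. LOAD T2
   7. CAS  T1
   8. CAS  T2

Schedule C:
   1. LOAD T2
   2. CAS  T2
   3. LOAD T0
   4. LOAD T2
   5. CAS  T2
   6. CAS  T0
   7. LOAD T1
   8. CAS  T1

Tracing schedule B:
#1 T0 reads 4
#2 T0 CAS(4→5) writes; counter now 5
#3 T2 reads 5
#4 T1 reads 5
#5 T2 CAS(5→6) writes; counter now 6
#6 T2 reads 6
#7 T1 CAS(5→6) fails; counter now 6
#8 T2 CAS(6→7) writes; counter now 7

B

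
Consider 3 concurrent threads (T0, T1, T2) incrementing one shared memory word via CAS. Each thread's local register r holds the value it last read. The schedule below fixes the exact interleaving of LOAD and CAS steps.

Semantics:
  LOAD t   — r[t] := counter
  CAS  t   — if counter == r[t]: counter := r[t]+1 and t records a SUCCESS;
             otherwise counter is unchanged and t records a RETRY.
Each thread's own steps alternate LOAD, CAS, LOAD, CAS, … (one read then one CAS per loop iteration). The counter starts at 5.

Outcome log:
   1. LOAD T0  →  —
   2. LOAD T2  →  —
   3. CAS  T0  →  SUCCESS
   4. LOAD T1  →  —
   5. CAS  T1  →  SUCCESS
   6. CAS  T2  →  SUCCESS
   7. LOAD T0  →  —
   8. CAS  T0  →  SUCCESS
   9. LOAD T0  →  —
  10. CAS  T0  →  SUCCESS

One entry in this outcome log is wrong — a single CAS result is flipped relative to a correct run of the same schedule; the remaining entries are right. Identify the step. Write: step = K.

Correct run:
#1 T0 reads 5
#2 T2 reads 5
#3 T0 CAS(5→6) writes; counter now 6
#4 T1 reads 6
#5 T1 CAS(6→7) writes; counter now 7
#6 T2 CAS(5→6) fails; counter now 7
#7 T0 reads 7
#8 T0 CAS(7→8) writes; counter now 8
#9 T0 reads 8
#10 T0 CAS(8→9) writes; counter now 9
Log disagrees first at step 6.

step = 6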